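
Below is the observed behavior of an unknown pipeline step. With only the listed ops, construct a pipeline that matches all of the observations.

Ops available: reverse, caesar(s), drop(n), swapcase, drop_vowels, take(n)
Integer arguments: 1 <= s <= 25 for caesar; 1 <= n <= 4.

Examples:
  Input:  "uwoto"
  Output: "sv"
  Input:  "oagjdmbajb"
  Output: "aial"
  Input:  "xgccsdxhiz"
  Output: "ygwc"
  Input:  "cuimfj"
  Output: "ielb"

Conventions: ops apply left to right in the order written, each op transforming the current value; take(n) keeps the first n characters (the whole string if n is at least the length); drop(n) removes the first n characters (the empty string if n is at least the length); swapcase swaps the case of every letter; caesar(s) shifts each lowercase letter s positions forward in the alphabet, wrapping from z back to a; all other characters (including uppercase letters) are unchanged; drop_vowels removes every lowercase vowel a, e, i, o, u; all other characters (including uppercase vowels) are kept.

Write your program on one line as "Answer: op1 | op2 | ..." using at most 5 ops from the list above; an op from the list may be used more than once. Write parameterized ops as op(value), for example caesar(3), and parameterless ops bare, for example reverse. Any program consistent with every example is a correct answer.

drop_vowels | reverse | caesar(25) | take(4)

Check, running the answer program on each example:
  "uwoto" -> "wt" -> "tw" -> "sv" -> "sv"
  "oagjdmbajb" -> "gjdmbjb" -> "bjbmdjg" -> "aialcif" -> "aial"
  "xgccsdxhiz" -> "xgccsdxhz" -> "zhxdsccgx" -> "ygwcrbbfw" -> "ygwc"
  "cuimfj" -> "cmfj" -> "jfmc" -> "ielb" -> "ielb"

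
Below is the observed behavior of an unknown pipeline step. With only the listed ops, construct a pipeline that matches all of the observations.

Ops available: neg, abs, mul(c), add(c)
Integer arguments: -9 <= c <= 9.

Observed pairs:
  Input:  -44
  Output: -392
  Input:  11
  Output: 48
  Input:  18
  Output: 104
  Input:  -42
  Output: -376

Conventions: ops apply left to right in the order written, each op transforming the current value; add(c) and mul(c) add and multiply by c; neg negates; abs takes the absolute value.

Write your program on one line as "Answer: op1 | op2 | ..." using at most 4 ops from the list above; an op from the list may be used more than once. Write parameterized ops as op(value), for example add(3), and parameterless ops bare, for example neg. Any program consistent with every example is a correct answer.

add(-5) | mul(-8) | neg

Check, running the answer program on each example:
  -44 -> -49 -> 392 -> -392
  11 -> 6 -> -48 -> 48
  18 -> 13 -> -104 -> 104
  -42 -> -47 -> 376 -> -376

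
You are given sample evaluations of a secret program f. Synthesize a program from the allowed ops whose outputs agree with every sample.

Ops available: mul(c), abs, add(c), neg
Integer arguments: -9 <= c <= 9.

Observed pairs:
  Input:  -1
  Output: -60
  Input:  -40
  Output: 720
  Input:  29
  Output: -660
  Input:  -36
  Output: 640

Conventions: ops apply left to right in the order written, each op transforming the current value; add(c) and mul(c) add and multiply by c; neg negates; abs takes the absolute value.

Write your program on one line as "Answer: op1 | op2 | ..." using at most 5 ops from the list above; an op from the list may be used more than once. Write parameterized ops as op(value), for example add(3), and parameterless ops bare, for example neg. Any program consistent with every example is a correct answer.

add(1) | add(3) | mul(-5) | mul(4)

Check, running the answer program on each example:
  -1 -> 0 -> 3 -> -15 -> -60
  -40 -> -39 -> -36 -> 180 -> 720
  29 -> 30 -> 33 -> -165 -> -660
  -36 -> -35 -> -32 -> 160 -> 640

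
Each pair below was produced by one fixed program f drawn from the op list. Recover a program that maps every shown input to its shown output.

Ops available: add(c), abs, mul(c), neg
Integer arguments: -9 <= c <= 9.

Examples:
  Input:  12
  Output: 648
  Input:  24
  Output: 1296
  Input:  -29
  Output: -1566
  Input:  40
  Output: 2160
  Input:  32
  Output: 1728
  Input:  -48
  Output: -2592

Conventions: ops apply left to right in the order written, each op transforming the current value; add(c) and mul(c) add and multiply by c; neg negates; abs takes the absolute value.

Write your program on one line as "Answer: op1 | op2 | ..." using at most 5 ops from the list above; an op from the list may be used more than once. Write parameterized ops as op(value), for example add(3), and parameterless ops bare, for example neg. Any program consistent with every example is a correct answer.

neg | mul(-6) | neg | mul(-9)

Check, running the answer program on each example:
  12 -> -12 -> 72 -> -72 -> 648
  24 -> -24 -> 144 -> -144 -> 1296
  -29 -> 29 -> -174 -> 174 -> -1566
  40 -> -40 -> 240 -> -240 -> 2160
  32 -> -32 -> 192 -> -192 -> 1728
  -48 -> 48 -> -288 -> 288 -> -2592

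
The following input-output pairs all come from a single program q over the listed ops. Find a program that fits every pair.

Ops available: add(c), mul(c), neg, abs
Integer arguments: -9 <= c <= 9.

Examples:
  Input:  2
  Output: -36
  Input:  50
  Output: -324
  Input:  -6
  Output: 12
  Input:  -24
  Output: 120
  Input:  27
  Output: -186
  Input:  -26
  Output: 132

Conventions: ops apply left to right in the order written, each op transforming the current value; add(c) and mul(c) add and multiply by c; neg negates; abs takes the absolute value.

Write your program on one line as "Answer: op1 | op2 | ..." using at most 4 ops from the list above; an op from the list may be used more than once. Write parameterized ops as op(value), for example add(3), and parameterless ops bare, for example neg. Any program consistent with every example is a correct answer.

add(-3) | add(7) | mul(-6)

Check, running the answer program on each example:
  2 -> -1 -> 6 -> -36
  50 -> 47 -> 54 -> -324
  -6 -> -9 -> -2 -> 12
  -24 -> -27 -> -20 -> 120
  27 -> 24 -> 31 -> -186
  -26 -> -29 -> -22 -> 132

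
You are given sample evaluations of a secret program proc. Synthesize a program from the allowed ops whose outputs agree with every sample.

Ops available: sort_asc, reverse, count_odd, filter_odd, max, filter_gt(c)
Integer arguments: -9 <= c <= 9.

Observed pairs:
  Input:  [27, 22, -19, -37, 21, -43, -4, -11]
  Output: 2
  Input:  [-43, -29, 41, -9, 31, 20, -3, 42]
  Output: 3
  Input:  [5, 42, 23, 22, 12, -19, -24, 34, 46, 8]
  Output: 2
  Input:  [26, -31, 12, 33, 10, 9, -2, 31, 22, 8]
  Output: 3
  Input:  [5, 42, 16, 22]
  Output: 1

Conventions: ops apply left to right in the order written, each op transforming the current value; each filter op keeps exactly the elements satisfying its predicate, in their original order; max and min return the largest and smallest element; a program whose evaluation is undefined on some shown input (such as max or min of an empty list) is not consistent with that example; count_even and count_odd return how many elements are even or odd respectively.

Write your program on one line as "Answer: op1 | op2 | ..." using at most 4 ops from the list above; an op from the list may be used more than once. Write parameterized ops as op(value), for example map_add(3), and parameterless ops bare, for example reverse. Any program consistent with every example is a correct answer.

sort_asc | filter_gt(-8) | reverse | count_odd

Check, running the answer program on each example:
  [27, 22, -19, -37, 21, -43, -4, -11] -> [-43, -37, -19, -11, -4, 21, 22, 27] -> [-4, 21, 22, 27] -> [27, 22, 21, -4] -> 2
  [-43, -29, 41, -9, 31, 20, -3, 42] -> [-43, -29, -9, -3, 20, 31, 41, 42] -> [-3, 20, 31, 41, 42] -> [42, 41, 31, 20, -3] -> 3
  [5, 42, 23, 22, 12, -19, -24, 34, 46, 8] -> [-24, -19, 5, 8, 12, 22, 23, 34, 42, 46] -> [5, 8, 12, 22, 23, 34, 42, 46] -> [46, 42, 34, 23, 22, 12, 8, 5] -> 2
  [26, -31, 12, 33, 10, 9, -2, 31, 22, 8] -> [-31, -2, 8, 9, 10, 12, 22, 26, 31, 33] -> [-2, 8, 9, 10, 12, 22, 26, 31, 33] -> [33, 31, 26, 22, 12, 10, 9, 8, -2] -> 3
  [5, 42, 16, 22] -> [5, 16, 22, 42] -> [5, 16, 22, 42] -> [42, 22, 16, 5] -> 1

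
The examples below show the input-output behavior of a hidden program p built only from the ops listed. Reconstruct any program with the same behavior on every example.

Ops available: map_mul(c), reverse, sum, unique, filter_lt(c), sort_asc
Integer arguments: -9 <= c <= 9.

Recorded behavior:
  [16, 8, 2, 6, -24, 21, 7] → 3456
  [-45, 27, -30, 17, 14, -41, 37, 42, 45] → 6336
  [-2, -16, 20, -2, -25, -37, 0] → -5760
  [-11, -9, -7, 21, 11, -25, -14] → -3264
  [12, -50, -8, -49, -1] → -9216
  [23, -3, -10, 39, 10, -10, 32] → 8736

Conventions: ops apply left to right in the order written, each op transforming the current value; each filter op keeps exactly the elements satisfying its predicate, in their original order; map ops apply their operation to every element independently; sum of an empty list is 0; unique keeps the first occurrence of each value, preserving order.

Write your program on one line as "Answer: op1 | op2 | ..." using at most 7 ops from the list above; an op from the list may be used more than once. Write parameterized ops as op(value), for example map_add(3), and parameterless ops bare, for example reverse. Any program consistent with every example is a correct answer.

map_mul(-2) | unique | map_mul(-6) | sort_asc | map_mul(8) | sum

Check, running the answer program on each example:
  [16, 8, 2, 6, -24, 21, 7] -> [-32, -16, -4, -12, 48, -42, -14] -> [-32, -16, -4, -12, 48, -42, -14] -> [192, 96, 24, 72, -288, 252, 84] -> [-288, 24, 72, 84, 96, 192, 252] -> [-2304, 192, 576, 672, 768, 1536, 2016] -> 3456
  [-45, 27, -30, 17, 14, -41, 37, 42, 45] -> [90, -54, 60, -34, -28, 82, -74, -84, -90] -> [90, -54, 60, -34, -28, 82, -74, -84, -90] -> [-540, 324, -360, 204, 168, -492, 444, 504, 540] -> [-540, -492, -360, 168, 204, 324, 444, 504, 540] -> [-4320, -3936, -2880, 1344, 1632, 2592, 3552, 4032, 4320] -> 6336
  [-2, -16, 20, -2, -25, -37, 0] -> [4, 32, -40, 4, 50, 74, 0] -> [4, 32, -40, 50, 74, 0] -> [-24, -192, 240, -300, -444, 0] -> [-444, -300, -192, -24, 0, 240] -> [-3552, -2400, -1536, -192, 0, 1920] -> -5760
  [-11, -9, -7, 21, 11, -25, -14] -> [22, 18, 14, -42, -22, 50, 28] -> [22, 18, 14, -42, -22, 50, 28] -> [-132, -108, -84, 252, 132, -300, -168] -> [-300, -168, -132, -108, -84, 132, 252] -> [-2400, -1344, -1056, -864, -672, 1056, 2016] -> -3264
  [12, -50, -8, -49, -1] -> [-24, 100, 16, 98, 2] -> [-24, 100, 16, 98, 2] -> [144, -600, -96, -588, -12] -> [-600, -588, -96, -12, 144] -> [-4800, -4704, -768, -96, 1152] -> -9216
  [23, -3, -10, 39, 10, -10, 32] -> [-46, 6, 20, -78, -20, 20, -64] -> [-46, 6, 20, -78, -20, -64] -> [276, -36, -120, 468, 120, 384] -> [-120, -36, 120, 276, 384, 468] -> [-960, -288, 960, 2208, 3072, 3744] -> 8736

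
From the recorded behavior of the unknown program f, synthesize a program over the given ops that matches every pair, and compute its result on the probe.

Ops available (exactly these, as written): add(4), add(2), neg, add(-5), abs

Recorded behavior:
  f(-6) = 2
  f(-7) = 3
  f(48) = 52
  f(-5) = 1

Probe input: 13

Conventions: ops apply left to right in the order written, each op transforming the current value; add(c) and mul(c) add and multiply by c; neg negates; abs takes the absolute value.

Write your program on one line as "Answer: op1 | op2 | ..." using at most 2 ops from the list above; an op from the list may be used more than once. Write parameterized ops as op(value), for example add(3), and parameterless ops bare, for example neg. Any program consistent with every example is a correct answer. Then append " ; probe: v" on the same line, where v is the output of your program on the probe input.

add(4) | abs ; probe: 17

Check, running the answer program on each example:
  -6 -> -2 -> 2
  -7 -> -3 -> 3
  48 -> 52 -> 52
  -5 -> -1 -> 1
  probe: 13 -> 17 -> 17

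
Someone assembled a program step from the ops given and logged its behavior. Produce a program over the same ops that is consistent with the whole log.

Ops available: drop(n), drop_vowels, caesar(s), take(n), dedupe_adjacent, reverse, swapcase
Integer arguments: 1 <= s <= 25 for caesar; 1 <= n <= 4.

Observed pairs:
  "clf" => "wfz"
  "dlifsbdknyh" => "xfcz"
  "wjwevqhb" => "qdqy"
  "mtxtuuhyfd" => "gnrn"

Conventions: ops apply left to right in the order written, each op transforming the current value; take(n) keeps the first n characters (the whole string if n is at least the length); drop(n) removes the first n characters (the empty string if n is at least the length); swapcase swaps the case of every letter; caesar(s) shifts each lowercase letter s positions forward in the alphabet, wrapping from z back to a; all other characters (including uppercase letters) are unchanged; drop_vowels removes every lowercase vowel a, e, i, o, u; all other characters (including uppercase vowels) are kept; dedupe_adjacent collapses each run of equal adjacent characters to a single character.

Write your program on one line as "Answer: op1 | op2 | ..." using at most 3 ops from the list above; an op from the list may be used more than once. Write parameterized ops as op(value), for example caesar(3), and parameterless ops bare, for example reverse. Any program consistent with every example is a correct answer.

take(4) | caesar(4) | caesar(16)

Check, running the answer program on each example:
  "clf" -> "clf" -> "gpj" -> "wfz"
  "dlifsbdknyh" -> "dlif" -> "hpmj" -> "xfcz"
  "wjwevqhb" -> "wjwe" -> "anai" -> "qdqy"
  "mtxtuuhyfd" -> "mtxt" -> "qxbx" -> "gnrn"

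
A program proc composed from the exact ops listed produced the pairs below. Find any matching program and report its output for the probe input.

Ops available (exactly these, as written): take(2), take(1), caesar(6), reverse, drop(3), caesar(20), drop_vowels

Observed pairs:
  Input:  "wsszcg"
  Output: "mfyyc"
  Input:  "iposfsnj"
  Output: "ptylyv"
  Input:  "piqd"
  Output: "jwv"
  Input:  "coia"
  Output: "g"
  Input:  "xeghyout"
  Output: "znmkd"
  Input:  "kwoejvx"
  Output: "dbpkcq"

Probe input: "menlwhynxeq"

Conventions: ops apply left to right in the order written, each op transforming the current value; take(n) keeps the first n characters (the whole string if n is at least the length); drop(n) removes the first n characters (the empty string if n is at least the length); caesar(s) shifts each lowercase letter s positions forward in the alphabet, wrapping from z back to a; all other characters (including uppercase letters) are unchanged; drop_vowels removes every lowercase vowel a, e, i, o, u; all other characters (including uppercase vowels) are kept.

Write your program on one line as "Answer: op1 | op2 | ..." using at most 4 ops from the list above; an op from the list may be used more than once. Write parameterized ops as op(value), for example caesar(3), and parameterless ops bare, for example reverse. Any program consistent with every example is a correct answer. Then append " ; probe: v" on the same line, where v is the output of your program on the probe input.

caesar(6) | reverse | drop_vowels ; probe: "wkdtncrtks"

Check, running the answer program on each example:
  "wsszcg" -> "cyyfim" -> "mifyyc" -> "mfyyc"
  "iposfsnj" -> "ovuylytp" -> "ptylyuvo" -> "ptylyv"
  "piqd" -> "vowj" -> "jwov" -> "jwv"
  "coia" -> "iuog" -> "goui" -> "g"
  "xeghyout" -> "dkmneuaz" -> "zauenmkd" -> "znmkd"
  "kwoejvx" -> "qcukpbd" -> "dbpkucq" -> "dbpkcq"
  probe: "menlwhynxeq" -> "sktrcnetdkw" -> "wkdtencrtks" -> "wkdtncrtks"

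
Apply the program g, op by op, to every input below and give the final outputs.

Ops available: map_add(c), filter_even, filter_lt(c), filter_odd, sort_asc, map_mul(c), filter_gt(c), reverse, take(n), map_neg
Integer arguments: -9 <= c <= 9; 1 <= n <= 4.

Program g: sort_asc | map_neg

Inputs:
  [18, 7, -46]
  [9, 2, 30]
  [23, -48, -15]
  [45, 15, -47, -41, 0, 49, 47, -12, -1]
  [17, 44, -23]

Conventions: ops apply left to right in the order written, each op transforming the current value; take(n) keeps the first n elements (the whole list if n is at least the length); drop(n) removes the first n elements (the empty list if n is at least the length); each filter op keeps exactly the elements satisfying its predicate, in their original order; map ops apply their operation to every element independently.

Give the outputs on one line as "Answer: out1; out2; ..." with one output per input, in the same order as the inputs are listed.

[46, -7, -18]; [-2, -9, -30]; [48, 15, -23]; [47, 41, 12, 1, 0, -15, -45, -47, -49]; [23, -17, -44]

Execution, op by op:
  [18, 7, -46] -> [-46, 7, 18] -> [46, -7, -18]
  [9, 2, 30] -> [2, 9, 30] -> [-2, -9, -30]
  [23, -48, -15] -> [-48, -15, 23] -> [48, 15, -23]
  [45, 15, -47, -41, 0, 49, 47, -12, -1] -> [-47, -41, -12, -1, 0, 15, 45, 47, 49] -> [47, 41, 12, 1, 0, -15, -45, -47, -49]
  [17, 44, -23] -> [-23, 17, 44] -> [23, -17, -44]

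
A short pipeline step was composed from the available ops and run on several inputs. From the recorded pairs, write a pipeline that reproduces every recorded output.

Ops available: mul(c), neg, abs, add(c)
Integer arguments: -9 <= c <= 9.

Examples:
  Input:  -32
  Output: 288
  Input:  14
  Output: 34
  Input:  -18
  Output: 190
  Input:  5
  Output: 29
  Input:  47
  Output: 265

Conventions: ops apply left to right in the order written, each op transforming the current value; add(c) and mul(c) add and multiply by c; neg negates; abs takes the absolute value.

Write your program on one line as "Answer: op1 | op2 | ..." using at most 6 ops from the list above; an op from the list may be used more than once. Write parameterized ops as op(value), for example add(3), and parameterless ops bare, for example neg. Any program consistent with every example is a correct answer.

add(-8) | mul(7) | add(-8) | neg | abs

Check, running the answer program on each example:
  -32 -> -40 -> -280 -> -288 -> 288 -> 288
  14 -> 6 -> 42 -> 34 -> -34 -> 34
  -18 -> -26 -> -182 -> -190 -> 190 -> 190
  5 -> -3 -> -21 -> -29 -> 29 -> 29
  47 -> 39 -> 273 -> 265 -> -265 -> 265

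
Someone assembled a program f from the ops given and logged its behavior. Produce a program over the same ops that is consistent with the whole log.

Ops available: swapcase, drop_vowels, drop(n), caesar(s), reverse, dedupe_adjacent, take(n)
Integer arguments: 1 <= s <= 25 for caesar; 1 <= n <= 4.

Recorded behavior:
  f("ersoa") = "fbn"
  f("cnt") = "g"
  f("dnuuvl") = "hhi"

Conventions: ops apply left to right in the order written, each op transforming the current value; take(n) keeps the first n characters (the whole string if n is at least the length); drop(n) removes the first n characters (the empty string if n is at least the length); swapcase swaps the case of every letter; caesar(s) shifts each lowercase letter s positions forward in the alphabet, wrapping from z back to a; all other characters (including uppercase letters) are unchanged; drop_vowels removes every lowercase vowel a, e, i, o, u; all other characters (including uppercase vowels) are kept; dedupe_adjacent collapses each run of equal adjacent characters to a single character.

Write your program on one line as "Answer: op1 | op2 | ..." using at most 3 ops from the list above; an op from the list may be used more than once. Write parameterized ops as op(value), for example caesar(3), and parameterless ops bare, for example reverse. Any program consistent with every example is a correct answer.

drop(2) | caesar(13) | take(3)

Check, running the answer program on each example:
  "ersoa" -> "soa" -> "fbn" -> "fbn"
  "cnt" -> "t" -> "g" -> "g"
  "dnuuvl" -> "uuvl" -> "hhiy" -> "hhi"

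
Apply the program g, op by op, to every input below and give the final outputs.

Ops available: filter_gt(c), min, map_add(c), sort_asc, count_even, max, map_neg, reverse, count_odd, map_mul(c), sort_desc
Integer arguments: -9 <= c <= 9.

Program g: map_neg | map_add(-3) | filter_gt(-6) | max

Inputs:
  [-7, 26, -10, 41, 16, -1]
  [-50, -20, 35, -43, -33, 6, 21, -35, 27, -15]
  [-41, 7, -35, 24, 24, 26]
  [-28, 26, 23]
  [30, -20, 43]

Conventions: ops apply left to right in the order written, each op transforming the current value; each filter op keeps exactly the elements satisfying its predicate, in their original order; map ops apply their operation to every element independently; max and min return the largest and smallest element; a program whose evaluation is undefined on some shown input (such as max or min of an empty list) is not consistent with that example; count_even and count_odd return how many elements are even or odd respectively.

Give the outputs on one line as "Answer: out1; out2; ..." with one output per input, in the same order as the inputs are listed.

7; 47; 38; 25; 17

Execution, op by op:
  [-7, 26, -10, 41, 16, -1] -> [7, -26, 10, -41, -16, 1] -> [4, -29, 7, -44, -19, -2] -> [4, 7, -2] -> 7
  [-50, -20, 35, -43, -33, 6, 21, -35, 27, -15] -> [50, 20, -35, 43, 33, -6, -21, 35, -27, 15] -> [47, 17, -38, 40, 30, -9, -24, 32, -30, 12] -> [47, 17, 40, 30, 32, 12] -> 47
  [-41, 7, -35, 24, 24, 26] -> [41, -7, 35, -24, -24, -26] -> [38, -10, 32, -27, -27, -29] -> [38, 32] -> 38
  [-28, 26, 23] -> [28, -26, -23] -> [25, -29, -26] -> [25] -> 25
  [30, -20, 43] -> [-30, 20, -43] -> [-33, 17, -46] -> [17] -> 17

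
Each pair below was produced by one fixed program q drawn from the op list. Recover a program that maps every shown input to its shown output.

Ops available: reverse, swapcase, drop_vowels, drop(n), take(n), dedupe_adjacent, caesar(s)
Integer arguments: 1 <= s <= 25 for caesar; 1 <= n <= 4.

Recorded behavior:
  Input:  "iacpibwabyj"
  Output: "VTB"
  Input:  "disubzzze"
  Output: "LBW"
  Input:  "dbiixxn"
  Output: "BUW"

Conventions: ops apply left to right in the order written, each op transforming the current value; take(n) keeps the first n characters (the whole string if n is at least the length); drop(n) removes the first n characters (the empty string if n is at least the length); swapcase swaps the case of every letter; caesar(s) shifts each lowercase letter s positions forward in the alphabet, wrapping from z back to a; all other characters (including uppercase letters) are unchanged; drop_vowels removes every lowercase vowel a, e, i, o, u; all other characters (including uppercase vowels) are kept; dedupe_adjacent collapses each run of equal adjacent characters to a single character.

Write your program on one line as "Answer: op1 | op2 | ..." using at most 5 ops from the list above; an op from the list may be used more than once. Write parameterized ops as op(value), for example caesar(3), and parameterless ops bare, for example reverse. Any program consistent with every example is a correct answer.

take(3) | caesar(9) | reverse | caesar(10) | swapcase

Check, running the answer program on each example:
  "iacpibwabyj" -> "iac" -> "rjl" -> "ljr" -> "vtb" -> "VTB"
  "disubzzze" -> "dis" -> "mrb" -> "brm" -> "lbw" -> "LBW"
  "dbiixxn" -> "dbi" -> "mkr" -> "rkm" -> "buw" -> "BUW"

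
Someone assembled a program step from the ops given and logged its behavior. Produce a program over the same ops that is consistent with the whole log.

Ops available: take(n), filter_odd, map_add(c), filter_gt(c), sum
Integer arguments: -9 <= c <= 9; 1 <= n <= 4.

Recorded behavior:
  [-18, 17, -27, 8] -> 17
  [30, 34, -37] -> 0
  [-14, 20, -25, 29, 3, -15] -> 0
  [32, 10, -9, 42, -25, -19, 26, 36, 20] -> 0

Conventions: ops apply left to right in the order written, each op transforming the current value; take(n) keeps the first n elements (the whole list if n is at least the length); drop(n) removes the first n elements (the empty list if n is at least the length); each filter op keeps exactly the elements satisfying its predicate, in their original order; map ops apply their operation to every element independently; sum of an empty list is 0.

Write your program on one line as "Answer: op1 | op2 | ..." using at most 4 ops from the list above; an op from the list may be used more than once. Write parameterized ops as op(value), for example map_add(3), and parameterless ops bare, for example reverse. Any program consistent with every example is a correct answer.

filter_odd | take(1) | filter_gt(-6) | sum

Check, running the answer program on each example:
  [-18, 17, -27, 8] -> [17, -27] -> [17] -> [17] -> 17
  [30, 34, -37] -> [-37] -> [-37] -> [] -> 0
  [-14, 20, -25, 29, 3, -15] -> [-25, 29, 3, -15] -> [-25] -> [] -> 0
  [32, 10, -9, 42, -25, -19, 26, 36, 20] -> [-9, -25, -19] -> [-9] -> [] -> 0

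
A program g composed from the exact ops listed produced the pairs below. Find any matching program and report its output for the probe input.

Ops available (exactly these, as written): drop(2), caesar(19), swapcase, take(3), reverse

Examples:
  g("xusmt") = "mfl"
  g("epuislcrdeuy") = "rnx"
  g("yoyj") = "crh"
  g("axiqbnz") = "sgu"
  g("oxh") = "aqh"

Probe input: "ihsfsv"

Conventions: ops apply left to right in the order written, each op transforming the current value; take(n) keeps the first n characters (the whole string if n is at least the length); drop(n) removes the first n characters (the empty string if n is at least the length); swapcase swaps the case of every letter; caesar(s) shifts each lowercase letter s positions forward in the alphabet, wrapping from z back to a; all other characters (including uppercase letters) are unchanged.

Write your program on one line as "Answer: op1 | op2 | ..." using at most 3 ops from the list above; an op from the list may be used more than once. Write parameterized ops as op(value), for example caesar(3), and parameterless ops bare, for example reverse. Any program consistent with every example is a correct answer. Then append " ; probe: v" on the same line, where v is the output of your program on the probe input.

reverse | caesar(19) | take(3) ; probe: "oly"

Check, running the answer program on each example:
  "xusmt" -> "tmsux" -> "mflnq" -> "mfl"
  "epuislcrdeuy" -> "yuedrclsiupe" -> "rnxwkvelbnix" -> "rnx"
  "yoyj" -> "jyoy" -> "crhr" -> "crh"
  "axiqbnz" -> "znbqixa" -> "sgujbqt" -> "sgu"
  "oxh" -> "hxo" -> "aqh" -> "aqh"
  probe: "ihsfsv" -> "vsfshi" -> "olylab" -> "oly"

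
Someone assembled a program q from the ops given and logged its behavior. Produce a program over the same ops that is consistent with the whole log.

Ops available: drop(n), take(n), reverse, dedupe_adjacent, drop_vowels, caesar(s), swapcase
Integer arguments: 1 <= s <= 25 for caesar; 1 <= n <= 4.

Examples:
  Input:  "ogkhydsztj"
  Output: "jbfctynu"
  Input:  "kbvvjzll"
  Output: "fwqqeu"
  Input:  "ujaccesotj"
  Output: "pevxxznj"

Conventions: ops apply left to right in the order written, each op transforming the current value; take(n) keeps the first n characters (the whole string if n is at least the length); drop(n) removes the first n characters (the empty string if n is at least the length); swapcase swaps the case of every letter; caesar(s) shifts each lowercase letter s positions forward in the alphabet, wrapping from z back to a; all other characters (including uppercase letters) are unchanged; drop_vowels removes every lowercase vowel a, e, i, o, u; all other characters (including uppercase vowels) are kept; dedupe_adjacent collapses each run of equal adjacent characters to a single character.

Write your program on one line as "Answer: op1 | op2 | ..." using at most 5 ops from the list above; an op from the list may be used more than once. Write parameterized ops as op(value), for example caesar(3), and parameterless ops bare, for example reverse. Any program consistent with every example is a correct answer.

reverse | caesar(21) | drop(2) | reverse

Check, running the answer program on each example:
  "ogkhydsztj" -> "jtzsdyhkgo" -> "eounytcfbj" -> "unytcfbj" -> "jbfctynu"
  "kbvvjzll" -> "llzjvvbk" -> "ggueqqwf" -> "ueqqwf" -> "fwqqeu"
  "ujaccesotj" -> "jtoseccaju" -> "eojnzxxvep" -> "jnzxxvep" -> "pevxxznj"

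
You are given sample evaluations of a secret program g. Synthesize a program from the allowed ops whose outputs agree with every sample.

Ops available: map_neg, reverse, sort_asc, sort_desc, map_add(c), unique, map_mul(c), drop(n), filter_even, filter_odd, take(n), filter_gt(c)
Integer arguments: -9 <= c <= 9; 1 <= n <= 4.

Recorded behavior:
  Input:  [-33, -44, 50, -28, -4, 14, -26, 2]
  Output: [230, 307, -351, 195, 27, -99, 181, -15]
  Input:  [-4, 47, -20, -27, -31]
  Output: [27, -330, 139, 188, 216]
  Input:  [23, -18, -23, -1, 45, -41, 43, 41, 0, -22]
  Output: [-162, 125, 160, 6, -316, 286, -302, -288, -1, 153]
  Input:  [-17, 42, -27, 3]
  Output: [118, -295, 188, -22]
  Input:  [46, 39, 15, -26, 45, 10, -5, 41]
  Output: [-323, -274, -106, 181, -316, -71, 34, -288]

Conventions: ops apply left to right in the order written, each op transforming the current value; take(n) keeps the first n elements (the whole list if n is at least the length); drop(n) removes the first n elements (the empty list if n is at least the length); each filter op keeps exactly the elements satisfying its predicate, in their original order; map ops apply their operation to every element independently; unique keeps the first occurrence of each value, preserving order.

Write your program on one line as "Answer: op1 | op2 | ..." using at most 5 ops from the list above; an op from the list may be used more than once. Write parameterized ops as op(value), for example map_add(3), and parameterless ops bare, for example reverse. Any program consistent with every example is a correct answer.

map_mul(7) | map_add(9) | map_neg | map_add(8)

Check, running the answer program on each example:
  [-33, -44, 50, -28, -4, 14, -26, 2] -> [-231, -308, 350, -196, -28, 98, -182, 14] -> [-222, -299, 359, -187, -19, 107, -173, 23] -> [222, 299, -359, 187, 19, -107, 173, -23] -> [230, 307, -351, 195, 27, -99, 181, -15]
  [-4, 47, -20, -27, -31] -> [-28, 329, -140, -189, -217] -> [-19, 338, -131, -180, -208] -> [19, -338, 131, 180, 208] -> [27, -330, 139, 188, 216]
  [23, -18, -23, -1, 45, -41, 43, 41, 0, -22] -> [161, -126, -161, -7, 315, -287, 301, 287, 0, -154] -> [170, -117, -152, 2, 324, -278, 310, 296, 9, -145] -> [-170, 117, 152, -2, -324, 278, -310, -296, -9, 145] -> [-162, 125, 160, 6, -316, 286, -302, -288, -1, 153]
  [-17, 42, -27, 3] -> [-119, 294, -189, 21] -> [-110, 303, -180, 30] -> [110, -303, 180, -30] -> [118, -295, 188, -22]
  [46, 39, 15, -26, 45, 10, -5, 41] -> [322, 273, 105, -182, 315, 70, -35, 287] -> [331, 282, 114, -173, 324, 79, -26, 296] -> [-331, -282, -114, 173, -324, -79, 26, -296] -> [-323, -274, -106, 181, -316, -71, 34, -288]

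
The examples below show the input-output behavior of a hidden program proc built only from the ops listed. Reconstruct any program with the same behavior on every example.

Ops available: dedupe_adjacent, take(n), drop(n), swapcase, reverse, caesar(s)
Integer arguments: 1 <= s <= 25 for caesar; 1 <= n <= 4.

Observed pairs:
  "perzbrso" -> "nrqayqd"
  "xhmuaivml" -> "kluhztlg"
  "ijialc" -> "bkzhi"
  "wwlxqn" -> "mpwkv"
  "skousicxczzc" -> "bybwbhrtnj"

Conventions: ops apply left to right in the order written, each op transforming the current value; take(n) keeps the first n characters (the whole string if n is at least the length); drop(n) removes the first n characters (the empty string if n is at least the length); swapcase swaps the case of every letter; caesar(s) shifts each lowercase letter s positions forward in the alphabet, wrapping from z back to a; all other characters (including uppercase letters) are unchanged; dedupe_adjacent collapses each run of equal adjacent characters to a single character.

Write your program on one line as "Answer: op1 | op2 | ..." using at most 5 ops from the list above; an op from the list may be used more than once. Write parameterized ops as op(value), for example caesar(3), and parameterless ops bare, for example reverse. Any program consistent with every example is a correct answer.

drop(1) | dedupe_adjacent | caesar(25) | reverse

Check, running the answer program on each example:
  "perzbrso" -> "erzbrso" -> "erzbrso" -> "dqyaqrn" -> "nrqayqd"
  "xhmuaivml" -> "hmuaivml" -> "hmuaivml" -> "gltzhulk" -> "kluhztlg"
  "ijialc" -> "jialc" -> "jialc" -> "ihzkb" -> "bkzhi"
  "wwlxqn" -> "wlxqn" -> "wlxqn" -> "vkwpm" -> "mpwkv"
  "skousicxczzc" -> "kousicxczzc" -> "kousicxczc" -> "jntrhbwbyb" -> "bybwbhrtnj"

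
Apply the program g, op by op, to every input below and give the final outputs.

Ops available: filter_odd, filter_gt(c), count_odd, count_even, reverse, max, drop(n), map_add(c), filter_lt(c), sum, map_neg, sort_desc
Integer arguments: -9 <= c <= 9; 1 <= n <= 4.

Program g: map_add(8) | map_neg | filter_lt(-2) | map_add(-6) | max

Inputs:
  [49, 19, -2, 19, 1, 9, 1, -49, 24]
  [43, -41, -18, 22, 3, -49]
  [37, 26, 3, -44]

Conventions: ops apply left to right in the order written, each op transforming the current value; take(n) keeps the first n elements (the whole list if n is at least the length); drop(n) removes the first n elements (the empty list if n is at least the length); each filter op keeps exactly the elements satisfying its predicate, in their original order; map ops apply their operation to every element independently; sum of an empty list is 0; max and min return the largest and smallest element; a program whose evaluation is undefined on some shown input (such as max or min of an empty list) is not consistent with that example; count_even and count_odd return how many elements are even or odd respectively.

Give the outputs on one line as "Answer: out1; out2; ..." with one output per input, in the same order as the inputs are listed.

-12; -17; -17

Execution, op by op:
  [49, 19, -2, 19, 1, 9, 1, -49, 24] -> [57, 27, 6, 27, 9, 17, 9, -41, 32] -> [-57, -27, -6, -27, -9, -17, -9, 41, -32] -> [-57, -27, -6, -27, -9, -17, -9, -32] -> [-63, -33, -12, -33, -15, -23, -15, -38] -> -12
  [43, -41, -18, 22, 3, -49] -> [51, -33, -10, 30, 11, -41] -> [-51, 33, 10, -30, -11, 41] -> [-51, -30, -11] -> [-57, -36, -17] -> -17
  [37, 26, 3, -44] -> [45, 34, 11, -36] -> [-45, -34, -11, 36] -> [-45, -34, -11] -> [-51, -40, -17] -> -17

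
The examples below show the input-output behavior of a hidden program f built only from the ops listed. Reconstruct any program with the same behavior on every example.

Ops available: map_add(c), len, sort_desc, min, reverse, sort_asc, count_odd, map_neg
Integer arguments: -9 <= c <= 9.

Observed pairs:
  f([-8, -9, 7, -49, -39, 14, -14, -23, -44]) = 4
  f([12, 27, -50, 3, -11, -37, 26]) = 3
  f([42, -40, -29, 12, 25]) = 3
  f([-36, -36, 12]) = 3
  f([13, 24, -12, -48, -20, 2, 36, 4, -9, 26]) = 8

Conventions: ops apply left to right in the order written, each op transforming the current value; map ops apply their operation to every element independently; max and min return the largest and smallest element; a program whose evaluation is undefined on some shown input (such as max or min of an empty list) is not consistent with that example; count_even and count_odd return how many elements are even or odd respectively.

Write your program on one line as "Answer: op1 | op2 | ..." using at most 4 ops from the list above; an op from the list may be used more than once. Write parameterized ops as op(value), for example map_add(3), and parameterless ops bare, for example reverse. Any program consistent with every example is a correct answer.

map_add(5) | reverse | count_odd

Check, running the answer program on each example:
  [-8, -9, 7, -49, -39, 14, -14, -23, -44] -> [-3, -4, 12, -44, -34, 19, -9, -18, -39] -> [-39, -18, -9, 19, -34, -44, 12, -4, -3] -> 4
  [12, 27, -50, 3, -11, -37, 26] -> [17, 32, -45, 8, -6, -32, 31] -> [31, -32, -6, 8, -45, 32, 17] -> 3
  [42, -40, -29, 12, 25] -> [47, -35, -24, 17, 30] -> [30, 17, -24, -35, 47] -> 3
  [-36, -36, 12] -> [-31, -31, 17] -> [17, -31, -31] -> 3
  [13, 24, -12, -48, -20, 2, 36, 4, -9, 26] -> [18, 29, -7, -43, -15, 7, 41, 9, -4, 31] -> [31, -4, 9, 41, 7, -15, -43, -7, 29, 18] -> 8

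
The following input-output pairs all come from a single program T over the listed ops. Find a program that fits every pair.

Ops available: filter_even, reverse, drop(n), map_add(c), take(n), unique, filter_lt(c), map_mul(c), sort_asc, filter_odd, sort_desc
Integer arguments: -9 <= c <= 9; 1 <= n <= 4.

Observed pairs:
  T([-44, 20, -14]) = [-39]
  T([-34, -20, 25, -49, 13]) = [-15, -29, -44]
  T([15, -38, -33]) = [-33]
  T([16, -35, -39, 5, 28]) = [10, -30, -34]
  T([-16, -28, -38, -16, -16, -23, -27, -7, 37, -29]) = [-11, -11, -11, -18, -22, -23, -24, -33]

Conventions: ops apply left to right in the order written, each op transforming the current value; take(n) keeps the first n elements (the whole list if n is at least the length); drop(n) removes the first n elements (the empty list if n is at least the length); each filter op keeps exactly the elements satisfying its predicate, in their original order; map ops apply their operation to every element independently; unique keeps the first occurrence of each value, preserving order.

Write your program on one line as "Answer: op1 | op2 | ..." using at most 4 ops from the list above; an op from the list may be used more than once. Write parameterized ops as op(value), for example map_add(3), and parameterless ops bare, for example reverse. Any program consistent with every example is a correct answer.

map_add(1) | map_add(4) | sort_desc | drop(2)

Check, running the answer program on each example:
  [-44, 20, -14] -> [-43, 21, -13] -> [-39, 25, -9] -> [25, -9, -39] -> [-39]
  [-34, -20, 25, -49, 13] -> [-33, -19, 26, -48, 14] -> [-29, -15, 30, -44, 18] -> [30, 18, -15, -29, -44] -> [-15, -29, -44]
  [15, -38, -33] -> [16, -37, -32] -> [20, -33, -28] -> [20, -28, -33] -> [-33]
  [16, -35, -39, 5, 28] -> [17, -34, -38, 6, 29] -> [21, -30, -34, 10, 33] -> [33, 21, 10, -30, -34] -> [10, -30, -34]
  [-16, -28, -38, -16, -16, -23, -27, -7, 37, -29] -> [-15, -27, -37, -15, -15, -22, -26, -6, 38, -28] -> [-11, -23, -33, -11, -11, -18, -22, -2, 42, -24] -> [42, -2, -11, -11, -11, -18, -22, -23, -24, -33] -> [-11, -11, -11, -18, -22, -23, -24, -33]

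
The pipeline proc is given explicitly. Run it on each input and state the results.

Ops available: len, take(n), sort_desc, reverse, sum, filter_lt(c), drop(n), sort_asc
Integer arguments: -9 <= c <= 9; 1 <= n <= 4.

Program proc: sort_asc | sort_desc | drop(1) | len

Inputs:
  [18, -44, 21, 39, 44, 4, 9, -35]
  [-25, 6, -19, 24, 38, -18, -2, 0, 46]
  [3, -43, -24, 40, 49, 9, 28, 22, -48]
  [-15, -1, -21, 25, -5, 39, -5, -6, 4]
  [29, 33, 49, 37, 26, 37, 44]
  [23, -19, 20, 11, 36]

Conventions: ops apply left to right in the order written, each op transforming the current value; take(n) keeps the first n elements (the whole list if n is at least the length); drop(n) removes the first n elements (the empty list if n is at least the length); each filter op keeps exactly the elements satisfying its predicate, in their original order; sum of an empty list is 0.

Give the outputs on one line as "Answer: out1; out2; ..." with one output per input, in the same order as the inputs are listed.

7; 8; 8; 8; 6; 4

Execution, op by op:
  [18, -44, 21, 39, 44, 4, 9, -35] -> [-44, -35, 4, 9, 18, 21, 39, 44] -> [44, 39, 21, 18, 9, 4, -35, -44] -> [39, 21, 18, 9, 4, -35, -44] -> 7
  [-25, 6, -19, 24, 38, -18, -2, 0, 46] -> [-25, -19, -18, -2, 0, 6, 24, 38, 46] -> [46, 38, 24, 6, 0, -2, -18, -19, -25] -> [38, 24, 6, 0, -2, -18, -19, -25] -> 8
  [3, -43, -24, 40, 49, 9, 28, 22, -48] -> [-48, -43, -24, 3, 9, 22, 28, 40, 49] -> [49, 40, 28, 22, 9, 3, -24, -43, -48] -> [40, 28, 22, 9, 3, -24, -43, -48] -> 8
  [-15, -1, -21, 25, -5, 39, -5, -6, 4] -> [-21, -15, -6, -5, -5, -1, 4, 25, 39] -> [39, 25, 4, -1, -5, -5, -6, -15, -21] -> [25, 4, -1, -5, -5, -6, -15, -21] -> 8
  [29, 33, 49, 37, 26, 37, 44] -> [26, 29, 33, 37, 37, 44, 49] -> [49, 44, 37, 37, 33, 29, 26] -> [44, 37, 37, 33, 29, 26] -> 6
  [23, -19, 20, 11, 36] -> [-19, 11, 20, 23, 36] -> [36, 23, 20, 11, -19] -> [23, 20, 11, -19] -> 4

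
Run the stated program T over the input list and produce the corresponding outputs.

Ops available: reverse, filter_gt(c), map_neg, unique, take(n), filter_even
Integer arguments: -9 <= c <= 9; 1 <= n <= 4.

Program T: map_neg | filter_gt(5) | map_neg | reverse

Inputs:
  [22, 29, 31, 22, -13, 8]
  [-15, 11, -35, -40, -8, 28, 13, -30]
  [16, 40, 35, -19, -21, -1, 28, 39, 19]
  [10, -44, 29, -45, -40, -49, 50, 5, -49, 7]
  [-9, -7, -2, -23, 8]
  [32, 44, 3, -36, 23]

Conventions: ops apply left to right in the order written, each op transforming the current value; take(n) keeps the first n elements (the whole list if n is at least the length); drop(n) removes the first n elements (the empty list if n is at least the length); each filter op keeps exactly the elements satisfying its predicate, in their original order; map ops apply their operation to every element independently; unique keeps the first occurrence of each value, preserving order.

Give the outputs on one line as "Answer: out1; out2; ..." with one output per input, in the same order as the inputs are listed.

[-13]; [-30, -8, -40, -35, -15]; [-21, -19]; [-49, -49, -40, -45, -44]; [-23, -7, -9]; [-36]

Execution, op by op:
  [22, 29, 31, 22, -13, 8] -> [-22, -29, -31, -22, 13, -8] -> [13] -> [-13] -> [-13]
  [-15, 11, -35, -40, -8, 28, 13, -30] -> [15, -11, 35, 40, 8, -28, -13, 30] -> [15, 35, 40, 8, 30] -> [-15, -35, -40, -8, -30] -> [-30, -8, -40, -35, -15]
  [16, 40, 35, -19, -21, -1, 28, 39, 19] -> [-16, -40, -35, 19, 21, 1, -28, -39, -19] -> [19, 21] -> [-19, -21] -> [-21, -19]
  [10, -44, 29, -45, -40, -49, 50, 5, -49, 7] -> [-10, 44, -29, 45, 40, 49, -50, -5, 49, -7] -> [44, 45, 40, 49, 49] -> [-44, -45, -40, -49, -49] -> [-49, -49, -40, -45, -44]
  [-9, -7, -2, -23, 8] -> [9, 7, 2, 23, -8] -> [9, 7, 23] -> [-9, -7, -23] -> [-23, -7, -9]
  [32, 44, 3, -36, 23] -> [-32, -44, -3, 36, -23] -> [36] -> [-36] -> [-36]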